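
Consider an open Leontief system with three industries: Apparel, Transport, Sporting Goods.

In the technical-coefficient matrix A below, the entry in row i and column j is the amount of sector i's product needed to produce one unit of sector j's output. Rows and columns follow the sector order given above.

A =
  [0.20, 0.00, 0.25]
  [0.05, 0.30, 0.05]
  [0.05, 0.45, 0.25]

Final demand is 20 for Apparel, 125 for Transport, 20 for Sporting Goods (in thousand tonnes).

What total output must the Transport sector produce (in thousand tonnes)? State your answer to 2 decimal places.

I − A =
  [   0.80     0.00    -0.25]
  [  -0.05     0.70    -0.05]
  [  -0.05    -0.45     0.75]
Cofactors of I−A, C_ij = (−1)^(i+j)·(minor ij) (rows/columns in the sector order above):
  C_11 = (0.70)(0.75) − (-0.05)(-0.45) = 0.5025
  C_12 = −[(-0.05)(0.75) − (-0.05)(-0.05)] = 0.0400
  C_13 = (-0.05)(-0.45) − (0.70)(-0.05) = 0.0575
  C_21 = −[(0.00)(0.75) − (-0.25)(-0.45)] = 0.1125
  C_22 = (0.80)(0.75) − (-0.25)(-0.05) = 0.5875
  C_23 = −[(0.80)(-0.45) − (0.00)(-0.05)] = 0.3600
  C_31 = (0.00)(-0.05) − (-0.25)(0.70) = 0.1750
  C_32 = −[(0.80)(-0.05) − (-0.25)(-0.05)] = 0.0525
  C_33 = (0.80)(0.70) − (0.00)(-0.05) = 0.5600
det(I−A) = Σ_j (I−A)_1j·C_1j = (0.80)(0.5025) + (0.00)(0.0400) + (-0.25)(0.0575) = 0.387625
adj(I−A) = Cᵀ =
  [ 0.5025   0.1125   0.1750]
  [ 0.0400   0.5875   0.0525]
  [ 0.0575   0.3600   0.5600]
(I − A)⁻¹ = adj(I−A) / det(I−A) ≈
  [   1.2964     0.2902     0.4515]
  [   0.1032     1.5156     0.1354]
  [   0.1483     0.9287     1.4447]
x = (I − A)⁻¹ d = adj(I−A)·d / det(I−A), with det(I−A) = 0.387625:
  x_1 = (0.5025·20 + 0.1125·125 + 0.1750·20) / 0.387625 = 27.6125 / 0.387625 ≈ 71.24
  x_2 = (0.0400·20 + 0.5875·125 + 0.0525·20) / 0.387625 = 75.2875 / 0.387625 ≈ 194.23
  x_3 = (0.0575·20 + 0.3600·125 + 0.5600·20) / 0.387625 = 57.35 / 0.387625 ≈ 147.95

x_2 = 194.23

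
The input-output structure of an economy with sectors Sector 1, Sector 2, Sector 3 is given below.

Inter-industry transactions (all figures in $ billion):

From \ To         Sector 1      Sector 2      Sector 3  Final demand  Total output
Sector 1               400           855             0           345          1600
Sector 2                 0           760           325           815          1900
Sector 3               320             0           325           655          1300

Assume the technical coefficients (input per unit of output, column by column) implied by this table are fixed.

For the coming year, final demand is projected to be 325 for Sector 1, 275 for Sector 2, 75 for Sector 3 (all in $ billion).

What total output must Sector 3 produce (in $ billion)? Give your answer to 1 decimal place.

x_3 = 309.5

Technical coefficients a_ij = z_ij / X_j:
  a_11 = 400/1600 = 0.25, a_21 = 0/1600 = 0.00, a_31 = 320/1600 = 0.20
  a_12 = 855/1900 = 0.45, a_22 = 760/1900 = 0.40, a_32 = 0/1900 = 0.00
  a_13 = 0/1300 = 0.00, a_23 = 325/1300 = 0.25, a_33 = 325/1300 = 0.25
I − A =
  [   0.75    -0.45     0.00]
  [   0.00     0.60    -0.25]
  [  -0.20     0.00     0.75]
Cofactors of I−A, C_ij = (−1)^(i+j)·(minor ij) (rows/columns in the sector order above):
  C_11 = (0.60)(0.75) − (-0.25)(0.00) = 0.4500
  C_12 = −[(0.00)(0.75) − (-0.25)(-0.20)] = 0.0500
  C_13 = (0.00)(0.00) − (0.60)(-0.20) = 0.1200
  C_21 = −[(-0.45)(0.75) − (0.00)(0.00)] = 0.3375
  C_22 = (0.75)(0.75) − (0.00)(-0.20) = 0.5625
  C_23 = −[(0.75)(0.00) − (-0.45)(-0.20)] = 0.0900
  C_31 = (-0.45)(-0.25) − (0.00)(0.60) = 0.1125
  C_32 = −[(0.75)(-0.25) − (0.00)(0.00)] = 0.1875
  C_33 = (0.75)(0.60) − (-0.45)(0.00) = 0.4500
det(I−A) = Σ_j (I−A)_1j·C_1j = (0.75)(0.4500) + (-0.45)(0.0500) + (0.00)(0.1200) = 0.3150
adj(I−A) = Cᵀ =
  [ 0.4500   0.3375   0.1125]
  [ 0.0500   0.5625   0.1875]
  [ 0.1200   0.0900   0.4500]
(I − A)⁻¹ = adj(I−A) / det(I−A) ≈
  [   1.4286     1.0714     0.3571]
  [   0.1587     1.7857     0.5952]
  [   0.3810     0.2857     1.4286]
x = (I − A)⁻¹ d = adj(I−A)·d / det(I−A), with det(I−A) = 0.3150:
  x_1 = (0.4500·325 + 0.3375·275 + 0.1125·75) / 0.3150 = 247.50 / 0.3150 ≈ 785.7
  x_2 = (0.0500·325 + 0.5625·275 + 0.1875·75) / 0.3150 = 185.00 / 0.3150 ≈ 587.3
  x_3 = (0.1200·325 + 0.0900·275 + 0.4500·75) / 0.3150 = 97.50 / 0.3150 ≈ 309.5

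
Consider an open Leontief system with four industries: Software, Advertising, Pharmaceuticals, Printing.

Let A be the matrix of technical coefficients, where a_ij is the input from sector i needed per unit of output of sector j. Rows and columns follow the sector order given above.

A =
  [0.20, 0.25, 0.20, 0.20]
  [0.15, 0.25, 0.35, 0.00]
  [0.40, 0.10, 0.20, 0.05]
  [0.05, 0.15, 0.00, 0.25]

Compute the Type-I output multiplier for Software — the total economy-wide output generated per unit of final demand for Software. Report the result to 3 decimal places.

m_1 = 4.075

I − A =
  [   0.80    -0.25    -0.20    -0.20]
  [  -0.15     0.75    -0.35     0.00]
  [  -0.40    -0.10     0.80    -0.05]
  [  -0.05    -0.15     0.00     0.75]
Compute the cofactors C_ij = (−1)^(i+j)·(3×3 minor ij) of I−A; the adjugate is their transpose:
adj(I−A) = Cᵀ =
  [ 0.421125   0.190500   0.188625   0.124875]
  [ 0.195875   0.411500   0.229000   0.067500]
  [ 0.239250   0.152625   0.409875   0.091125]
  [ 0.067250   0.095000   0.058375   0.324000]
det(I−A) = Σ_j (I−A)_1j·C_1j = (0.80)(0.421125) + (-0.25)(0.195875) + (-0.20)(0.239250) + (-0.20)(0.067250) = 0.22663125
(I − A)⁻¹ = adj(I−A) / det(I−A) ≈
  [   1.8582     0.8406     0.8323     0.5510]
  [   0.8643     1.8157     1.0105     0.2978]
  [   1.0557     0.6735     1.8086     0.4021]
  [   0.2967     0.4192     0.2576     1.4296]
The output multiplier for sector j is the column-j sum of the Leontief inverse (I − A)⁻¹ = adj(I−A) / det(I−A).
Column 1 of adj(I−A): (0.421125, 0.195875, 0.239250, 0.067250); det(I−A) = 0.22663125.
m_1 = (0.421125 + 0.195875 + 0.239250 + 0.067250) / 0.22663125 = 0.9235 / 0.22663125 ≈ 4.075.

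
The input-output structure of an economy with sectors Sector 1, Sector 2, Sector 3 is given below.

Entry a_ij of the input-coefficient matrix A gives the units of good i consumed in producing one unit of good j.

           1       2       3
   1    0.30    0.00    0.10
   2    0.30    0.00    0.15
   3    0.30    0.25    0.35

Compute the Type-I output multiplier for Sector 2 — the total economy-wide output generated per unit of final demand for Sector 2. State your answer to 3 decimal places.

m_2 = 1.597

I − A =
  [   0.70     0.00    -0.10]
  [  -0.30     1.00    -0.15]
  [  -0.30    -0.25     0.65]
Cofactors of I−A, C_ij = (−1)^(i+j)·(minor ij) (rows/columns in the sector order above):
  C_11 = (1.00)(0.65) − (-0.15)(-0.25) = 0.6125
  C_12 = −[(-0.30)(0.65) − (-0.15)(-0.30)] = 0.2400
  C_13 = (-0.30)(-0.25) − (1.00)(-0.30) = 0.3750
  C_21 = −[(0.00)(0.65) − (-0.10)(-0.25)] = 0.0250
  C_22 = (0.70)(0.65) − (-0.10)(-0.30) = 0.4250
  C_23 = −[(0.70)(-0.25) − (0.00)(-0.30)] = 0.1750
  C_31 = (0.00)(-0.15) − (-0.10)(1.00) = 0.1000
  C_32 = −[(0.70)(-0.15) − (-0.10)(-0.30)] = 0.1350
  C_33 = (0.70)(1.00) − (0.00)(-0.30) = 0.7000
det(I−A) = Σ_j (I−A)_1j·C_1j = (0.70)(0.6125) + (0.00)(0.2400) + (-0.10)(0.3750) = 0.39125
adj(I−A) = Cᵀ =
  [ 0.6125   0.0250   0.1000]
  [ 0.2400   0.4250   0.1350]
  [ 0.3750   0.1750   0.7000]
(I − A)⁻¹ = adj(I−A) / det(I−A) ≈
  [   1.5655     0.0639     0.2556]
  [   0.6134     1.0863     0.3450]
  [   0.9585     0.4473     1.7891]
The output multiplier for sector j is the column-j sum of the Leontief inverse (I − A)⁻¹ = adj(I−A) / det(I−A).
Column 2 of adj(I−A): (0.0250, 0.4250, 0.1750); det(I−A) = 0.39125.
m_2 = (0.0250 + 0.4250 + 0.1750) / 0.39125 = 0.625 / 0.39125 ≈ 1.597.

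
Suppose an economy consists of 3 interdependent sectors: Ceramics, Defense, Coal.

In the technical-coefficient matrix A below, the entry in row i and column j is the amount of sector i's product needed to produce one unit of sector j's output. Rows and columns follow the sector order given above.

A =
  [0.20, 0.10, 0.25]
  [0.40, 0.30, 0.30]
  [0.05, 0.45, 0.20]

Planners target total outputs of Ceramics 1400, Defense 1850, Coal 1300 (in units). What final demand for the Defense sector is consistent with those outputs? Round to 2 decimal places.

I − A =
  [   0.80    -0.10    -0.25]
  [  -0.40     0.70    -0.30]
  [  -0.05    -0.45     0.80]
d = (I − A) x:
  d_1 = (+0.80)·1400 + (-0.10)·1850 + (-0.25)·1300 = 610.00
  d_2 = (-0.40)·1400 + (+0.70)·1850 + (-0.30)·1300 = 345.00
  d_3 = (-0.05)·1400 + (-0.45)·1850 + (+0.80)·1300 = 137.50

d_2 = 345.00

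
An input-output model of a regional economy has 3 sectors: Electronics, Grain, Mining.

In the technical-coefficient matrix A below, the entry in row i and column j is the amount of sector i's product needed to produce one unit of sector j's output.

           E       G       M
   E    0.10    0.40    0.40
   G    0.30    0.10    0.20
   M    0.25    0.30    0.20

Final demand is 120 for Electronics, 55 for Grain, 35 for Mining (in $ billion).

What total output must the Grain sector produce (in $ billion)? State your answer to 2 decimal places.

I − A =
  [   0.90    -0.40    -0.40]
  [  -0.30     0.90    -0.20]
  [  -0.25    -0.30     0.80]
Cofactors of I−A, C_ij = (−1)^(i+j)·(minor ij) (rows/columns in the sector order above):
  C_11 = (0.90)(0.80) − (-0.20)(-0.30) = 0.6600
  C_12 = −[(-0.30)(0.80) − (-0.20)(-0.25)] = 0.2900
  C_13 = (-0.30)(-0.30) − (0.90)(-0.25) = 0.3150
  C_21 = −[(-0.40)(0.80) − (-0.40)(-0.30)] = 0.4400
  C_22 = (0.90)(0.80) − (-0.40)(-0.25) = 0.6200
  C_23 = −[(0.90)(-0.30) − (-0.40)(-0.25)] = 0.3700
  C_31 = (-0.40)(-0.20) − (-0.40)(0.90) = 0.4400
  C_32 = −[(0.90)(-0.20) − (-0.40)(-0.30)] = 0.3000
  C_33 = (0.90)(0.90) − (-0.40)(-0.30) = 0.6900
det(I−A) = Σ_j (I−A)_1j·C_1j = (0.90)(0.6600) + (-0.40)(0.2900) + (-0.40)(0.3150) = 0.3520
adj(I−A) = Cᵀ =
  [ 0.6600   0.4400   0.4400]
  [ 0.2900   0.6200   0.3000]
  [ 0.3150   0.3700   0.6900]
(I − A)⁻¹ = adj(I−A) / det(I−A) ≈
  [   1.8750     1.2500     1.2500]
  [   0.8239     1.7614     0.8523]
  [   0.8949     1.0511     1.9602]
x = (I − A)⁻¹ d = adj(I−A)·d / det(I−A), with det(I−A) = 0.3520:
  x_E = (0.6600·120 + 0.4400·55 + 0.4400·35) / 0.3520 = 118.80 / 0.3520 = 337.50
  x_G = (0.2900·120 + 0.6200·55 + 0.3000·35) / 0.3520 = 79.40 / 0.3520 ≈ 225.57
  x_M = (0.3150·120 + 0.3700·55 + 0.6900·35) / 0.3520 = 82.30 / 0.3520 ≈ 233.81

x_G = 225.57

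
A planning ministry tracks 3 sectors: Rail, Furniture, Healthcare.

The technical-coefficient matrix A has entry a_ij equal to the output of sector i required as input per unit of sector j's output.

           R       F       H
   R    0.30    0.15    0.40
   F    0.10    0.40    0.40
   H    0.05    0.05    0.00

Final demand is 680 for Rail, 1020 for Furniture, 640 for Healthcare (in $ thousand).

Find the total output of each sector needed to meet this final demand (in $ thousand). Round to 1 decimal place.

I − A =
  [   0.70    -0.15    -0.40]
  [  -0.10     0.60    -0.40]
  [  -0.05    -0.05     1.00]
Cofactors of I−A, C_ij = (−1)^(i+j)·(minor ij) (rows/columns in the sector order above):
  C_11 = (0.60)(1.00) − (-0.40)(-0.05) = 0.5800
  C_12 = −[(-0.10)(1.00) − (-0.40)(-0.05)] = 0.1200
  C_13 = (-0.10)(-0.05) − (0.60)(-0.05) = 0.0350
  C_21 = −[(-0.15)(1.00) − (-0.40)(-0.05)] = 0.1700
  C_22 = (0.70)(1.00) − (-0.40)(-0.05) = 0.6800
  C_23 = −[(0.70)(-0.05) − (-0.15)(-0.05)] = 0.0425
  C_31 = (-0.15)(-0.40) − (-0.40)(0.60) = 0.3000
  C_32 = −[(0.70)(-0.40) − (-0.40)(-0.10)] = 0.3200
  C_33 = (0.70)(0.60) − (-0.15)(-0.10) = 0.4050
det(I−A) = Σ_j (I−A)_1j·C_1j = (0.70)(0.5800) + (-0.15)(0.1200) + (-0.40)(0.0350) = 0.3740
adj(I−A) = Cᵀ =
  [ 0.5800   0.1700   0.3000]
  [ 0.1200   0.6800   0.3200]
  [ 0.0350   0.0425   0.4050]
(I − A)⁻¹ = adj(I−A) / det(I−A) ≈
  [   1.5508     0.4545     0.8021]
  [   0.3209     1.8182     0.8556]
  [   0.0936     0.1136     1.0829]
x = (I − A)⁻¹ d = adj(I−A)·d / det(I−A), with det(I−A) = 0.3740:
  x_R = (0.5800·680 + 0.1700·1020 + 0.3000·640) / 0.3740 = 759.80 / 0.3740 ≈ 2031.6
  x_F = (0.1200·680 + 0.6800·1020 + 0.3200·640) / 0.3740 = 980.00 / 0.3740 ≈ 2620.3
  x_H = (0.0350·680 + 0.0425·1020 + 0.4050·640) / 0.3740 = 326.35 / 0.3740 ≈ 872.6

x_R = 2031.6, x_F = 2620.3, x_H = 872.6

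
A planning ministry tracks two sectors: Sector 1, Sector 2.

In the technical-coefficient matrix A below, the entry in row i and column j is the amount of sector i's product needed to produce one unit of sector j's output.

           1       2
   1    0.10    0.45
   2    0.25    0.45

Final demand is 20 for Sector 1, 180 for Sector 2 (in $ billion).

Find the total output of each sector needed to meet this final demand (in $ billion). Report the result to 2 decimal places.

I − A =
  [   0.90    -0.45]
  [  -0.25     0.55]
det(I−A) = (0.90)(0.55) − (-0.45)(-0.25) = 0.3825
adj(I−A) = [[0.55, 0.45], [0.25, 0.90]]
(I − A)⁻¹ = adj(I−A) / det(I−A) ≈
  [   1.4379     1.1765]
  [   0.6536     2.3529]
x = (I − A)⁻¹ d = adj(I−A)·d / det(I−A), with det(I−A) = 0.3825:
  x_1 = (0.55·20 + 0.45·180) / 0.3825 = 92.00 / 0.3825 ≈ 240.52
  x_2 = (0.25·20 + 0.90·180) / 0.3825 = 167.00 / 0.3825 ≈ 436.60

x_1 = 240.52, x_2 = 436.60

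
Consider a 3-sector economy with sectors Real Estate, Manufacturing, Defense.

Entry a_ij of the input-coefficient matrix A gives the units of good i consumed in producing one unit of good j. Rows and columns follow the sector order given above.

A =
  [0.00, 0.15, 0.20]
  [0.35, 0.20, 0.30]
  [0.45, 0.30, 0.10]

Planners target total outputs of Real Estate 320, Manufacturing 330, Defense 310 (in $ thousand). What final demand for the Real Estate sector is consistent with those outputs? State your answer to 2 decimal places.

I − A =
  [   1.00    -0.15    -0.20]
  [  -0.35     0.80    -0.30]
  [  -0.45    -0.30     0.90]
d = (I − A) x:
  d_1 = (+1.00)·320 + (-0.15)·330 + (-0.20)·310 = 208.50
  d_2 = (-0.35)·320 + (+0.80)·330 + (-0.30)·310 = 59.00
  d_3 = (-0.45)·320 + (-0.30)·330 + (+0.90)·310 = 36.00

d_1 = 208.50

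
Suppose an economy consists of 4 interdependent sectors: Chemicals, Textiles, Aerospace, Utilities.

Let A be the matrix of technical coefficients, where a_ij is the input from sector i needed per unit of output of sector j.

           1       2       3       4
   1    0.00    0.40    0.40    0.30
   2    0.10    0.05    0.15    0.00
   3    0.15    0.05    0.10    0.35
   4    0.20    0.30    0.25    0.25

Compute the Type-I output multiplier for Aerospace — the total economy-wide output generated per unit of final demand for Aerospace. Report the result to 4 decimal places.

m_3 = 4.3488

I − A =
  [   1.00    -0.40    -0.40    -0.30]
  [  -0.10     0.95    -0.15     0.00]
  [  -0.15    -0.05     0.90    -0.35]
  [  -0.20    -0.30    -0.25     0.75]
Compute the cofactors C_ij = (−1)^(i+j)·(3×3 minor ij) of I−A; the adjugate is their transpose:
adj(I−A) = Cᵀ =
  [ 0.536750   0.376750   0.414750   0.408250]
  [ 0.086125   0.449250   0.141000   0.100250]
  [ 0.187625   0.226000   0.616500   0.362750]
  [ 0.240125   0.355500   0.372500   0.743500]
det(I−A) = Σ_j (I−A)_1j·C_1j = (1.00)(0.536750) + (-0.40)(0.086125) + (-0.40)(0.187625) + (-0.30)(0.240125) = 0.3552125
(I − A)⁻¹ = adj(I−A) / det(I−A) ≈
  [   1.51107     1.06063     1.16761     1.14931]
  [   0.24246     1.26474     0.39695     0.28223]
  [   0.52820     0.63624     1.73558     1.02122]
  [   0.67600     1.00081     1.04867     2.09311]
The output multiplier for sector j is the column-j sum of the Leontief inverse (I − A)⁻¹ = adj(I−A) / det(I−A).
Column 3 of adj(I−A): (0.414750, 0.141000, 0.616500, 0.372500); det(I−A) = 0.3552125.
m_3 = (0.414750 + 0.141000 + 0.616500 + 0.372500) / 0.3552125 = 1.54475 / 0.3552125 ≈ 4.3488.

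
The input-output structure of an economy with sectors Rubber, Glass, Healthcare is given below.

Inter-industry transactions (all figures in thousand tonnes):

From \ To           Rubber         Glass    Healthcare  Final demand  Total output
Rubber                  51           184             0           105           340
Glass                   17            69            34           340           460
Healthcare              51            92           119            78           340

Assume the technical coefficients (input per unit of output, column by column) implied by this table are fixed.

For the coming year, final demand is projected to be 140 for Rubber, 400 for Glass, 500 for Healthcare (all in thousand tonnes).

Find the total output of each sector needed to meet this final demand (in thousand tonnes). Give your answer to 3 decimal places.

x_R = 457.884, x_G = 623.004, x_H = 1066.590

Technical coefficients a_ij = z_ij / X_j:
  a_RR = 51/340 = 0.15, a_GR = 17/340 = 0.05, a_HR = 51/340 = 0.15
  a_RG = 184/460 = 0.40, a_GG = 69/460 = 0.15, a_HG = 92/460 = 0.20
  a_RH = 0/340 = 0.00, a_GH = 34/340 = 0.10, a_HH = 119/340 = 0.35
I − A =
  [   0.85    -0.40     0.00]
  [  -0.05     0.85    -0.10]
  [  -0.15    -0.20     0.65]
Cofactors of I−A, C_ij = (−1)^(i+j)·(minor ij) (rows/columns in the sector order above):
  C_11 = (0.85)(0.65) − (-0.10)(-0.20) = 0.5325
  C_12 = −[(-0.05)(0.65) − (-0.10)(-0.15)] = 0.0475
  C_13 = (-0.05)(-0.20) − (0.85)(-0.15) = 0.1375
  C_21 = −[(-0.40)(0.65) − (0.00)(-0.20)] = 0.2600
  C_22 = (0.85)(0.65) − (0.00)(-0.15) = 0.5525
  C_23 = −[(0.85)(-0.20) − (-0.40)(-0.15)] = 0.2300
  C_31 = (-0.40)(-0.10) − (0.00)(0.85) = 0.0400
  C_32 = −[(0.85)(-0.10) − (0.00)(-0.05)] = 0.0850
  C_33 = (0.85)(0.85) − (-0.40)(-0.05) = 0.7025
det(I−A) = Σ_j (I−A)_1j·C_1j = (0.85)(0.5325) + (-0.40)(0.0475) + (0.00)(0.1375) = 0.433625
adj(I−A) = Cᵀ =
  [ 0.5325   0.2600   0.0400]
  [ 0.0475   0.5525   0.0850]
  [ 0.1375   0.2300   0.7025]
(I − A)⁻¹ = adj(I−A) / det(I−A) ≈
  [   1.2280     0.5996     0.0922]
  [   0.1095     1.2741     0.1960]
  [   0.3171     0.5304     1.6201]
x = (I − A)⁻¹ d = adj(I−A)·d / det(I−A), with det(I−A) = 0.433625:
  x_R = (0.5325·140 + 0.2600·400 + 0.0400·500) / 0.433625 = 198.55 / 0.433625 ≈ 457.884
  x_G = (0.0475·140 + 0.5525·400 + 0.0850·500) / 0.433625 = 270.15 / 0.433625 ≈ 623.004
  x_H = (0.1375·140 + 0.2300·400 + 0.7025·500) / 0.433625 = 462.50 / 0.433625 ≈ 1066.590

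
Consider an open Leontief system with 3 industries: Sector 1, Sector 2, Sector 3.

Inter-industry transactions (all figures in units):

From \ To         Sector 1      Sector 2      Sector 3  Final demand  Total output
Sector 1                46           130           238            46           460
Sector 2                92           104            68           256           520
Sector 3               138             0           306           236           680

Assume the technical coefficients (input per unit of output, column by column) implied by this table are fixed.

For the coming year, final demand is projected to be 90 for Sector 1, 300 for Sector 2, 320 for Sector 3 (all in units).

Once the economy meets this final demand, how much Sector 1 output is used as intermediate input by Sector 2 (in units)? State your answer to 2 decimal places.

Technical coefficients a_ij = z_ij / X_j:
  a_11 = 46/460 = 0.10, a_21 = 92/460 = 0.20, a_31 = 138/460 = 0.30
  a_12 = 130/520 = 0.25, a_22 = 104/520 = 0.20, a_32 = 0/520 = 0.00
  a_13 = 238/680 = 0.35, a_23 = 68/680 = 0.10, a_33 = 306/680 = 0.45
I − A =
  [   0.90    -0.25    -0.35]
  [  -0.20     0.80    -0.10]
  [  -0.30     0.00     0.55]
Cofactors of I−A, C_ij = (−1)^(i+j)·(minor ij) (rows/columns in the sector order above):
  C_11 = (0.80)(0.55) − (-0.10)(0.00) = 0.4400
  C_12 = −[(-0.20)(0.55) − (-0.10)(-0.30)] = 0.1400
  C_13 = (-0.20)(0.00) − (0.80)(-0.30) = 0.2400
  C_21 = −[(-0.25)(0.55) − (-0.35)(0.00)] = 0.1375
  C_22 = (0.90)(0.55) − (-0.35)(-0.30) = 0.3900
  C_23 = −[(0.90)(0.00) − (-0.25)(-0.30)] = 0.0750
  C_31 = (-0.25)(-0.10) − (-0.35)(0.80) = 0.3050
  C_32 = −[(0.90)(-0.10) − (-0.35)(-0.20)] = 0.1600
  C_33 = (0.90)(0.80) − (-0.25)(-0.20) = 0.6700
det(I−A) = Σ_j (I−A)_1j·C_1j = (0.90)(0.4400) + (-0.25)(0.1400) + (-0.35)(0.2400) = 0.2770
adj(I−A) = Cᵀ =
  [ 0.4400   0.1375   0.3050]
  [ 0.1400   0.3900   0.1600]
  [ 0.2400   0.0750   0.6700]
(I − A)⁻¹ = adj(I−A) / det(I−A) ≈
  [   1.5884     0.4964     1.1011]
  [   0.5054     1.4079     0.5776]
  [   0.8664     0.2708     2.4188]
First solve x = (I − A)⁻¹ d = adj(I−A)·d / det(I−A); in particular x_2 = (0.1400·90 + 0.3900·300 + 0.1600·320) / 0.2770 = 180.80 / 0.2770 ≈ 652.7076.
Intermediate flow from 1 to 2: z_12 = a_12 · x_2 = 0.25 × 180.80 / 0.2770 = 45.20 / 0.2770 ≈ 163.18.

z_12 = 163.18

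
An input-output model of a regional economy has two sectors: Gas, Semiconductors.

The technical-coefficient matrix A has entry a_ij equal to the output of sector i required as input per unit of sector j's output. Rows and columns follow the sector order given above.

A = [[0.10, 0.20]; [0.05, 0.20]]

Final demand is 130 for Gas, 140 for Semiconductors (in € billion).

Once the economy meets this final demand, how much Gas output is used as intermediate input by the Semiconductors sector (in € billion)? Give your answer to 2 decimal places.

I − A =
  [   0.90    -0.20]
  [  -0.05     0.80]
det(I−A) = (0.90)(0.80) − (-0.20)(-0.05) = 0.7100
adj(I−A) = [[0.80, 0.20], [0.05, 0.90]]
(I − A)⁻¹ = adj(I−A) / det(I−A) ≈
  [   1.1268     0.2817]
  [   0.0704     1.2676]
First solve x = (I − A)⁻¹ d = adj(I−A)·d / det(I−A); in particular x_2 = (0.05·130 + 0.90·140) / 0.7100 = 132.50 / 0.7100 ≈ 186.6197.
Intermediate flow from 1 to 2: z_12 = a_12 · x_2 = 0.20 × 132.50 / 0.7100 = 26.50 / 0.7100 ≈ 37.32.

z_12 = 37.32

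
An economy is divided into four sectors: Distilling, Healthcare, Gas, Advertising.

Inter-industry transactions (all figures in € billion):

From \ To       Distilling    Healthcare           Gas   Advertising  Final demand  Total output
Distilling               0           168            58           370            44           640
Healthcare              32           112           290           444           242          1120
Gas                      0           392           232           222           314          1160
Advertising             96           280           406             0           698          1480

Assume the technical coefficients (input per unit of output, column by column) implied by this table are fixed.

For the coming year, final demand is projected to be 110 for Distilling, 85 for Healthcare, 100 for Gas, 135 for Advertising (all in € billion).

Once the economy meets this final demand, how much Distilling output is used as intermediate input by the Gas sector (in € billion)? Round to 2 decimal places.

z_13 = 16.99

Technical coefficients a_ij = z_ij / X_j:
  a_11 = 0/640 = 0.00, a_21 = 32/640 = 0.05, a_31 = 0/640 = 0.00, a_41 = 96/640 = 0.15
  a_12 = 168/1120 = 0.15, a_22 = 112/1120 = 0.10, a_32 = 392/1120 = 0.35, a_42 = 280/1120 = 0.25
  a_13 = 58/1160 = 0.05, a_23 = 290/1160 = 0.25, a_33 = 232/1160 = 0.20, a_43 = 406/1160 = 0.35
  a_14 = 370/1480 = 0.25, a_24 = 444/1480 = 0.30, a_34 = 222/1480 = 0.15, a_44 = 0/1480 = 0.00
I − A =
  [   1.00    -0.15    -0.05    -0.25]
  [  -0.05     0.90    -0.25    -0.30]
  [   0.00    -0.35     0.80    -0.15]
  [  -0.15    -0.25    -0.35     1.00]
Compute the cofactors C_ij = (−1)^(i+j)·(3×3 minor ij) of I−A; the adjugate is their transpose:
adj(I−A) = Cᵀ =
  [ 0.479125   0.212125   0.188875   0.211750]
  [ 0.079000   0.716375   0.354750   0.287875]
  [ 0.055375   0.377750   0.773875   0.243250]
  [ 0.111000   0.343125   0.387875   0.625625]
det(I−A) = Σ_j (I−A)_1j·C_1j = (1.00)(0.479125) + (-0.15)(0.079000) + (-0.05)(0.055375) + (-0.25)(0.111000) = 0.43675625
(I − A)⁻¹ = adj(I−A) / det(I−A) ≈
  [   1.0970     0.4857     0.4324     0.4848]
  [   0.1809     1.6402     0.8122     0.6591]
  [   0.1268     0.8649     1.7719     0.5569]
  [   0.2541     0.7856     0.8881     1.4324]
First solve x = (I − A)⁻¹ d = adj(I−A)·d / det(I−A); in particular x_3 = (0.055375·110 + 0.377750·85 + 0.773875·100 + 0.243250·135) / 0.43675625 = 148.42625 / 0.43675625 ≈ 339.8377.
Intermediate flow from 1 to 3: z_13 = a_13 · x_3 = 0.05 × 148.42625 / 0.43675625 = 7.4213125 / 0.43675625 ≈ 16.99.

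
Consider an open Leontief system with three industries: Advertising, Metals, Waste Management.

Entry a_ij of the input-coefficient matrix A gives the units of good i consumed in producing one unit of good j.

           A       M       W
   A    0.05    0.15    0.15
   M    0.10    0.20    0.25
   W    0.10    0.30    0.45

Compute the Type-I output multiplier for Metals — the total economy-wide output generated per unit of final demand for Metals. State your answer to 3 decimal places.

I − A =
  [   0.95    -0.15    -0.15]
  [  -0.10     0.80    -0.25]
  [  -0.10    -0.30     0.55]
Cofactors of I−A, C_ij = (−1)^(i+j)·(minor ij) (rows/columns in the sector order above):
  C_11 = (0.80)(0.55) − (-0.25)(-0.30) = 0.3650
  C_12 = −[(-0.10)(0.55) − (-0.25)(-0.10)] = 0.0800
  C_13 = (-0.10)(-0.30) − (0.80)(-0.10) = 0.1100
  C_21 = −[(-0.15)(0.55) − (-0.15)(-0.30)] = 0.1275
  C_22 = (0.95)(0.55) − (-0.15)(-0.10) = 0.5075
  C_23 = −[(0.95)(-0.30) − (-0.15)(-0.10)] = 0.3000
  C_31 = (-0.15)(-0.25) − (-0.15)(0.80) = 0.1575
  C_32 = −[(0.95)(-0.25) − (-0.15)(-0.10)] = 0.2525
  C_33 = (0.95)(0.80) − (-0.15)(-0.10) = 0.7450
det(I−A) = Σ_j (I−A)_1j·C_1j = (0.95)(0.3650) + (-0.15)(0.0800) + (-0.15)(0.1100) = 0.31825
adj(I−A) = Cᵀ =
  [ 0.3650   0.1275   0.1575]
  [ 0.0800   0.5075   0.2525]
  [ 0.1100   0.3000   0.7450]
(I − A)⁻¹ = adj(I−A) / det(I−A) ≈
  [   1.1469     0.4006     0.4949]
  [   0.2514     1.5947     0.7934]
  [   0.3456     0.9427     2.3409]
The output multiplier for sector j is the column-j sum of the Leontief inverse (I − A)⁻¹ = adj(I−A) / det(I−A).
Column M of adj(I−A): (0.1275, 0.5075, 0.3000); det(I−A) = 0.31825.
m_M = (0.1275 + 0.5075 + 0.3000) / 0.31825 = 0.935 / 0.31825 ≈ 2.938.

m_M = 2.938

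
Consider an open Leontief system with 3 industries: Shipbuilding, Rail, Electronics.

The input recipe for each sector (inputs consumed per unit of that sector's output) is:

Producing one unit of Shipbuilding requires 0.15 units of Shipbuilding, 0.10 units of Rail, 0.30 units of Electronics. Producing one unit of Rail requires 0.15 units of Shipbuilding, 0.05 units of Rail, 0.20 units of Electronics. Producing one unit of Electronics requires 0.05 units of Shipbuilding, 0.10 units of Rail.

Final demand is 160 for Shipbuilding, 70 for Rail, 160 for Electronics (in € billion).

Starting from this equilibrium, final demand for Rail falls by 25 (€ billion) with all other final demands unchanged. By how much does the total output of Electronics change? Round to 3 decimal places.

I − A =
  [   0.85    -0.15    -0.05]
  [  -0.10     0.95    -0.10]
  [  -0.30    -0.20     1.00]
Cofactors of I−A, C_ij = (−1)^(i+j)·(minor ij) (rows/columns in the sector order above):
  C_11 = (0.95)(1.00) − (-0.10)(-0.20) = 0.9300
  C_12 = −[(-0.10)(1.00) − (-0.10)(-0.30)] = 0.1300
  C_13 = (-0.10)(-0.20) − (0.95)(-0.30) = 0.3050
  C_21 = −[(-0.15)(1.00) − (-0.05)(-0.20)] = 0.1600
  C_22 = (0.85)(1.00) − (-0.05)(-0.30) = 0.8350
  C_23 = −[(0.85)(-0.20) − (-0.15)(-0.30)] = 0.2150
  C_31 = (-0.15)(-0.10) − (-0.05)(0.95) = 0.0625
  C_32 = −[(0.85)(-0.10) − (-0.05)(-0.10)] = 0.0900
  C_33 = (0.85)(0.95) − (-0.15)(-0.10) = 0.7925
det(I−A) = Σ_j (I−A)_1j·C_1j = (0.85)(0.9300) + (-0.15)(0.1300) + (-0.05)(0.3050) = 0.75575
adj(I−A) = Cᵀ =
  [ 0.9300   0.1600   0.0625]
  [ 0.1300   0.8350   0.0900]
  [ 0.3050   0.2150   0.7925]
(I − A)⁻¹ = adj(I−A) / det(I−A) ≈
  [   1.2306     0.2117     0.0827]
  [   0.1720     1.1049     0.1191]
  [   0.4036     0.2845     1.0486]
Δx = (I − A)⁻¹ Δd with Δd having -25 in the Rail component and 0 elsewhere.
So Δx_3 = L_32 · (-25), where L_32 = adj(I−A)_32 / det(I−A) = 0.2150 / 0.75575.
Δx_3 = 0.2150 × (-25) / 0.75575 = -5.375 / 0.75575 ≈ -7.112.

Δx_3 = -7.112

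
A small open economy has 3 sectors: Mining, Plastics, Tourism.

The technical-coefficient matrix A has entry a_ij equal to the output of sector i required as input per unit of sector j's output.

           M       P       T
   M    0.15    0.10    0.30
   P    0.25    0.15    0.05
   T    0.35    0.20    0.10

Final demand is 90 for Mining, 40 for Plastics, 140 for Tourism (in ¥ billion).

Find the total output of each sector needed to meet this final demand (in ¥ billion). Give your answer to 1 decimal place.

I − A =
  [   0.85    -0.10    -0.30]
  [  -0.25     0.85    -0.05]
  [  -0.35    -0.20     0.90]
Cofactors of I−A, C_ij = (−1)^(i+j)·(minor ij) (rows/columns in the sector order above):
  C_11 = (0.85)(0.90) − (-0.05)(-0.20) = 0.7550
  C_12 = −[(-0.25)(0.90) − (-0.05)(-0.35)] = 0.2425
  C_13 = (-0.25)(-0.20) − (0.85)(-0.35) = 0.3475
  C_21 = −[(-0.10)(0.90) − (-0.30)(-0.20)] = 0.1500
  C_22 = (0.85)(0.90) − (-0.30)(-0.35) = 0.6600
  C_23 = −[(0.85)(-0.20) − (-0.10)(-0.35)] = 0.2050
  C_31 = (-0.10)(-0.05) − (-0.30)(0.85) = 0.2600
  C_32 = −[(0.85)(-0.05) − (-0.30)(-0.25)] = 0.1175
  C_33 = (0.85)(0.85) − (-0.10)(-0.25) = 0.6975
det(I−A) = Σ_j (I−A)_1j·C_1j = (0.85)(0.7550) + (-0.10)(0.2425) + (-0.30)(0.3475) = 0.51325
adj(I−A) = Cᵀ =
  [ 0.7550   0.1500   0.2600]
  [ 0.2425   0.6600   0.1175]
  [ 0.3475   0.2050   0.6975]
(I − A)⁻¹ = adj(I−A) / det(I−A) ≈
  [   1.4710     0.2923     0.5066]
  [   0.4725     1.2859     0.2289]
  [   0.6771     0.3994     1.3590]
x = (I − A)⁻¹ d = adj(I−A)·d / det(I−A), with det(I−A) = 0.51325:
  x_M = (0.7550·90 + 0.1500·40 + 0.2600·140) / 0.51325 = 110.35 / 0.51325 ≈ 215.0
  x_P = (0.2425·90 + 0.6600·40 + 0.1175·140) / 0.51325 = 64.675 / 0.51325 ≈ 126.0
  x_T = (0.3475·90 + 0.2050·40 + 0.6975·140) / 0.51325 = 137.125 / 0.51325 ≈ 267.2

x_M = 215.0, x_P = 126.0, x_T = 267.2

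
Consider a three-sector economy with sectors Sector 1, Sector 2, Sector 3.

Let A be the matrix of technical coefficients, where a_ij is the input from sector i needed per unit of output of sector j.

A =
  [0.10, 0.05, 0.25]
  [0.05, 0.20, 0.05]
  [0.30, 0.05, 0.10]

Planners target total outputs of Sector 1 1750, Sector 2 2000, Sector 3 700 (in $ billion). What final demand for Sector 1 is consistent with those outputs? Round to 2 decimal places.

d_1 = 1300.00

I − A =
  [   0.90    -0.05    -0.25]
  [  -0.05     0.80    -0.05]
  [  -0.30    -0.05     0.90]
d = (I − A) x:
  d_1 = (+0.90)·1750 + (-0.05)·2000 + (-0.25)·700 = 1300.00
  d_2 = (-0.05)·1750 + (+0.80)·2000 + (-0.05)·700 = 1477.50
  d_3 = (-0.30)·1750 + (-0.05)·2000 + (+0.90)·700 = 5.00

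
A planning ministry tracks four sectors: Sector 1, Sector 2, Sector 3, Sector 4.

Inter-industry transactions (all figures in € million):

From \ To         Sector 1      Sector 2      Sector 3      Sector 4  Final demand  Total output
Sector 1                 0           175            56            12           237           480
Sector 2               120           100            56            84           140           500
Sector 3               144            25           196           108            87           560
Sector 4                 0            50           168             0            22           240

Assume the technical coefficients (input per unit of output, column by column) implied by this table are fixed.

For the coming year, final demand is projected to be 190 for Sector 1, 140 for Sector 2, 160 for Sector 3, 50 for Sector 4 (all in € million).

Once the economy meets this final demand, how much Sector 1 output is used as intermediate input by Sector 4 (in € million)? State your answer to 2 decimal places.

z_14 = 16.30

Technical coefficients a_ij = z_ij / X_j:
  a_11 = 0/480 = 0.00, a_21 = 120/480 = 0.25, a_31 = 144/480 = 0.30, a_41 = 0/480 = 0.00
  a_12 = 175/500 = 0.35, a_22 = 100/500 = 0.20, a_32 = 25/500 = 0.05, a_42 = 50/500 = 0.10
  a_13 = 56/560 = 0.10, a_23 = 56/560 = 0.10, a_33 = 196/560 = 0.35, a_43 = 168/560 = 0.30
  a_14 = 12/240 = 0.05, a_24 = 84/240 = 0.35, a_34 = 108/240 = 0.45, a_44 = 0/240 = 0.00
I − A =
  [   1.00    -0.35    -0.10    -0.05]
  [  -0.25     0.80    -0.10    -0.35]
  [  -0.30    -0.05     0.65    -0.45]
  [   0.00    -0.10    -0.30     1.00]
Compute the cofactors C_ij = (−1)^(i+j)·(3×3 minor ij) of I−A; the adjugate is their transpose:
adj(I−A) = Cᵀ =
  [ 0.374500   0.193750   0.160750   0.158875]
  [ 0.190250   0.480500   0.233750   0.282875]
  [ 0.253250   0.201500   0.676250   0.387500]
  [ 0.095000   0.108500   0.226250   0.422375]
det(I−A) = Σ_j (I−A)_1j·C_1j = (1.00)(0.374500) + (-0.35)(0.190250) + (-0.10)(0.253250) + (-0.05)(0.095000) = 0.2778375
(I − A)⁻¹ = adj(I−A) / det(I−A) ≈
  [   1.3479     0.6974     0.5786     0.5718]
  [   0.6848     1.7294     0.8413     1.0181]
  [   0.9115     0.7252     2.4340     1.3947]
  [   0.3419     0.3905     0.8143     1.5202]
First solve x = (I − A)⁻¹ d = adj(I−A)·d / det(I−A); in particular x_4 = (0.095000·190 + 0.108500·140 + 0.226250·160 + 0.422375·50) / 0.2778375 = 90.55875 / 0.2778375 ≈ 325.9414.
Intermediate flow from 1 to 4: z_14 = a_14 · x_4 = 0.05 × 90.55875 / 0.2778375 = 4.5279375 / 0.2778375 ≈ 16.30.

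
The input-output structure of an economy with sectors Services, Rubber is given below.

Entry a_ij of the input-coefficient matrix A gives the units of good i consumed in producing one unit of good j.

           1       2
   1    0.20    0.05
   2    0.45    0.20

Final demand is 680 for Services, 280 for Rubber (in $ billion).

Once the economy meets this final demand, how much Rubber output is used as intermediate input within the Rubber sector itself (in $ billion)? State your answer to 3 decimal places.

I − A =
  [   0.80    -0.05]
  [  -0.45     0.80]
det(I−A) = (0.80)(0.80) − (-0.05)(-0.45) = 0.6175
adj(I−A) = [[0.80, 0.05], [0.45, 0.80]]
(I − A)⁻¹ = adj(I−A) / det(I−A) ≈
  [   1.2955     0.0810]
  [   0.7287     1.2955]
First solve x = (I − A)⁻¹ d = adj(I−A)·d / det(I−A); in particular x_2 = (0.45·680 + 0.80·280) / 0.6175 = 530.00 / 0.6175 ≈ 858.29960.
Intermediate flow from 2 to 2: z_22 = a_22 · x_2 = 0.20 × 530.00 / 0.6175 = 106.00 / 0.6175 ≈ 171.660.

z_22 = 171.660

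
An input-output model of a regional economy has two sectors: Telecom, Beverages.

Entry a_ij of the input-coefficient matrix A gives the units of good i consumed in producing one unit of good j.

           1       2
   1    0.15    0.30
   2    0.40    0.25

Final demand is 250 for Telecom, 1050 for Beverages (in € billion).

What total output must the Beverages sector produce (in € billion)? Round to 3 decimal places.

I − A =
  [   0.85    -0.30]
  [  -0.40     0.75]
det(I−A) = (0.85)(0.75) − (-0.30)(-0.40) = 0.5175
adj(I−A) = [[0.75, 0.30], [0.40, 0.85]]
(I − A)⁻¹ = adj(I−A) / det(I−A) ≈
  [   1.4493     0.5797]
  [   0.7729     1.6425]
x = (I − A)⁻¹ d = adj(I−A)·d / det(I−A), with det(I−A) = 0.5175:
  x_1 = (0.75·250 + 0.30·1050) / 0.5175 = 502.50 / 0.5175 ≈ 971.014
  x_2 = (0.40·250 + 0.85·1050) / 0.5175 = 992.50 / 0.5175 ≈ 1917.874

x_2 = 1917.874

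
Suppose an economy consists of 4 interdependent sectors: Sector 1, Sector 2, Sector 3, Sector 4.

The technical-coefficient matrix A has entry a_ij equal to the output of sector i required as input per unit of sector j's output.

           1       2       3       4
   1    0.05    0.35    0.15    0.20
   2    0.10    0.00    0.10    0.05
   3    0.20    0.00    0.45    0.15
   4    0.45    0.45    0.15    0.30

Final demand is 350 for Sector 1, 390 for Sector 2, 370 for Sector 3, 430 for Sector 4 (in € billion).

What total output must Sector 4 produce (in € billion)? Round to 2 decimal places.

x_4 = 2569.43

I − A =
  [   0.95    -0.35    -0.15    -0.20]
  [  -0.10     1.00    -0.10    -0.05]
  [  -0.20     0.00     0.55    -0.15]
  [  -0.45    -0.45    -0.15     0.70]
Compute the cofactors C_ij = (−1)^(i+j)·(3×3 minor ij) of I−A; the adjugate is their transpose:
adj(I−A) = Cᵀ =
  [ 0.343375   0.186500   0.167750   0.147375]
  [ 0.070875   0.257750   0.081500   0.056125]
  [ 0.209750   0.154750   0.512250   0.180750]
  [ 0.311250   0.318750   0.270000   0.466250]
det(I−A) = Σ_j (I−A)_1j·C_1j = (0.95)(0.343375) + (-0.35)(0.070875) + (-0.15)(0.209750) + (-0.20)(0.311250) = 0.2076875
(I − A)⁻¹ = adj(I−A) / det(I−A) ≈
  [   1.6533     0.8980     0.8077     0.7096]
  [   0.3413     1.2410     0.3924     0.2702]
  [   1.0099     0.7451     2.4664     0.8703]
  [   1.4986     1.5348     1.3000     2.2450]
x = (I − A)⁻¹ d = adj(I−A)·d / det(I−A), with det(I−A) = 0.2076875:
  x_1 = (0.343375·350 + 0.186500·390 + 0.167750·370 + 0.147375·430) / 0.2076875 = 318.355 / 0.2076875 ≈ 1532.86
  x_2 = (0.070875·350 + 0.257750·390 + 0.081500·370 + 0.056125·430) / 0.2076875 = 179.6175 / 0.2076875 ≈ 864.85
  x_3 = (0.209750·350 + 0.154750·390 + 0.512250·370 + 0.180750·430) / 0.2076875 = 401.02 / 0.2076875 ≈ 1930.88
  x_4 = (0.311250·350 + 0.318750·390 + 0.270000·370 + 0.466250·430) / 0.2076875 = 533.6375 / 0.2076875 ≈ 2569.43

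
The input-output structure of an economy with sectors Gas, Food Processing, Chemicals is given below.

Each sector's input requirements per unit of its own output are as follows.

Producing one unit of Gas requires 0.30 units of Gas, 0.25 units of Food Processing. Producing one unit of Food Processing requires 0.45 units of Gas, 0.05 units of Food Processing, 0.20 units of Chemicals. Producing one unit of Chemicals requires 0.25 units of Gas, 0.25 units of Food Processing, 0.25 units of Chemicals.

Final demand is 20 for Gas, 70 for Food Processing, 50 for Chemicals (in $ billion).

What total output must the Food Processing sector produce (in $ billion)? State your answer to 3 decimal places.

I − A =
  [   0.70    -0.45    -0.25]
  [  -0.25     0.95    -0.25]
  [   0.00    -0.20     0.75]
Cofactors of I−A, C_ij = (−1)^(i+j)·(minor ij) (rows/columns in the sector order above):
  C_11 = (0.95)(0.75) − (-0.25)(-0.20) = 0.6625
  C_12 = −[(-0.25)(0.75) − (-0.25)(0.00)] = 0.1875
  C_13 = (-0.25)(-0.20) − (0.95)(0.00) = 0.0500
  C_21 = −[(-0.45)(0.75) − (-0.25)(-0.20)] = 0.3875
  C_22 = (0.70)(0.75) − (-0.25)(0.00) = 0.5250
  C_23 = −[(0.70)(-0.20) − (-0.45)(0.00)] = 0.1400
  C_31 = (-0.45)(-0.25) − (-0.25)(0.95) = 0.3500
  C_32 = −[(0.70)(-0.25) − (-0.25)(-0.25)] = 0.2375
  C_33 = (0.70)(0.95) − (-0.45)(-0.25) = 0.5525
det(I−A) = Σ_j (I−A)_1j·C_1j = (0.70)(0.6625) + (-0.45)(0.1875) + (-0.25)(0.0500) = 0.366875
adj(I−A) = Cᵀ =
  [ 0.6625   0.3875   0.3500]
  [ 0.1875   0.5250   0.2375]
  [ 0.0500   0.1400   0.5525]
(I − A)⁻¹ = adj(I−A) / det(I−A) ≈
  [   1.8058     1.0562     0.9540]
  [   0.5111     1.4310     0.6474]
  [   0.1363     0.3816     1.5060]
x = (I − A)⁻¹ d = adj(I−A)·d / det(I−A), with det(I−A) = 0.366875:
  x_1 = (0.6625·20 + 0.3875·70 + 0.3500·50) / 0.366875 = 57.875 / 0.366875 ≈ 157.751
  x_2 = (0.1875·20 + 0.5250·70 + 0.2375·50) / 0.366875 = 52.375 / 0.366875 ≈ 142.760
  x_3 = (0.0500·20 + 0.1400·70 + 0.5525·50) / 0.366875 = 38.425 / 0.366875 ≈ 104.736

x_2 = 142.760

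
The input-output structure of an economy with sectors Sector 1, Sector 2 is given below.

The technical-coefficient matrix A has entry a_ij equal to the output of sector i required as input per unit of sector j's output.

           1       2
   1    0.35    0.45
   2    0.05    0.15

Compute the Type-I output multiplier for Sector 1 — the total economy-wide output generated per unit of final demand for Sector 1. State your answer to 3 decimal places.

m_1 = 1.698

I − A =
  [   0.65    -0.45]
  [  -0.05     0.85]
det(I−A) = (0.65)(0.85) − (-0.45)(-0.05) = 0.5300
adj(I−A) = [[0.85, 0.45], [0.05, 0.65]]
(I − A)⁻¹ = adj(I−A) / det(I−A) ≈
  [   1.6038     0.8491]
  [   0.0943     1.2264]
The output multiplier for sector j is the column-j sum of the Leontief inverse (I − A)⁻¹ = adj(I−A) / det(I−A).
Column 1 of adj(I−A): (0.85, 0.05); det(I−A) = 0.5300.
m_1 = (0.85 + 0.05) / 0.5300 = 0.90 / 0.5300 ≈ 1.698.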